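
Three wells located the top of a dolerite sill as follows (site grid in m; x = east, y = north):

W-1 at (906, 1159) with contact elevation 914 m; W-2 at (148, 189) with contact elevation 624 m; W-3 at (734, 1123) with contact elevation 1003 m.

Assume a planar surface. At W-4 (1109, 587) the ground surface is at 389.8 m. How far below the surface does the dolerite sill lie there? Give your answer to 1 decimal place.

Two edge vectors: W-1→W-2 = (-758, -970, -290), W-1→W-3 = (-172, -36, 89).
Normal n = (W-1→W-2) × (W-1→W-3) = (-96770, 117342, -139552).
So ∂z/∂x = −n_x/n_z = −0.693433 and ∂z/∂y = −n_y/n_z = 0.840848.
Intercept c from W-1: 914 + 628.25 − 974.54 = 567.71.
At (1109, 587): z_contact = −769.02 + 493.58 + 567.71 = 292.27 m.
Depth below ground = 389.8 − 292.27 = 97.5 m.

97.5 m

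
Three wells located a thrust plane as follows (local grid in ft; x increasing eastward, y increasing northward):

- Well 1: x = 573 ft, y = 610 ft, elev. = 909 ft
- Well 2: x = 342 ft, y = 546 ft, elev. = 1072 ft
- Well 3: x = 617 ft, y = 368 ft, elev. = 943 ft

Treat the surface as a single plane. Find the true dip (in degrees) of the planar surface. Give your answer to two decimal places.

34.39°

Let the plane be z = a·x + b·y + c.
Well 2−Well 1: −231a − 64b = 163;  Well 3−Well 1: 44a − 242b = 34.
Solving gives a = −0.63473, b = −0.25590.
Gradient magnitude |∇z| = √(a² + b²) = √(0.40288 + 0.06549) = 0.68437.
True dip = arctan(0.68437) = 34.39°, dipping toward ENE (azimuth ≈ 068°).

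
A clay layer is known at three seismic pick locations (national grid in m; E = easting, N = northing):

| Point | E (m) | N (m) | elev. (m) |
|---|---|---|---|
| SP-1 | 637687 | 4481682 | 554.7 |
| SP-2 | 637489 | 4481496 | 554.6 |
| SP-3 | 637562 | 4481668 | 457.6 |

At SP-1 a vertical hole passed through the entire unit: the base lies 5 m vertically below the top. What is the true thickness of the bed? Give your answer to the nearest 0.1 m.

Two edge vectors: SP-1→SP-2 = (-198, -186, -0.1), SP-1→SP-3 = (-125, -14, -97.1).
Normal n = (SP-1→SP-2) × (SP-1→SP-3) = (18059.2, -19213.3, -20478).
So ∂z/∂E = −n_x/n_z = 0.88188 and ∂z/∂N = −n_y/n_z = −0.93824.
|∇z| = √(a²+b²) = 1.28764, so dip δ = arctan(1.28764) = 52.17°.
True thickness = vertical thickness × cos δ = 5 × cos 52.17° = 3.1 m.

3.1 m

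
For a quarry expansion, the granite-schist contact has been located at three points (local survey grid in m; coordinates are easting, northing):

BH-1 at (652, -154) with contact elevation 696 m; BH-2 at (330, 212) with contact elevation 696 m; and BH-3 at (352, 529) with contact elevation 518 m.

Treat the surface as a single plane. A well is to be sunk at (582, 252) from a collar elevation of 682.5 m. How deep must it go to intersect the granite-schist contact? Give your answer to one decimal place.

156.4 m

Two edge vectors: BH-1→BH-2 = (-322, 366, 0), BH-1→BH-3 = (-300, 683, -178).
Normal n = (BH-1→BH-2) × (BH-1→BH-3) = (-65148, -57316, -110126).
So ∂z/∂easting = −n_x/n_z = −0.59158 and ∂z/∂northing = −n_y/n_z = −0.52046.
Intercept c from BH-1: 696 + 385.71 − 80.15 = 1001.56.
At (582, 252): z_contact = −344.30 − 131.16 + 1001.56 = 526.10 m.
Depth below ground = 682.5 − 526.10 = 156.4 m.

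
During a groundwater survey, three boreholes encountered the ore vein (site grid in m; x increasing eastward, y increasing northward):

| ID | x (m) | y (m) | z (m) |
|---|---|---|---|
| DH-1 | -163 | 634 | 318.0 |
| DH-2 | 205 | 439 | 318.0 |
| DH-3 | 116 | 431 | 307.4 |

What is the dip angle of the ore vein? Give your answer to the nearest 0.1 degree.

12.3°

Two edge vectors: DH-1→DH-2 = (368, -195, 0), DH-1→DH-3 = (279, -203, -10.6).
Normal n = (DH-1→DH-2) × (DH-1→DH-3) = (2067, 3900.8, -20299).
So ∂z/∂x = −n_x/n_z = 0.10183 and ∂z/∂y = −n_y/n_z = 0.19217.
Gradient magnitude |∇z| = √(a² + b²) = √(0.01037 + 0.03693) = 0.21748.
True dip = arctan(0.21748) = 12.3°, dipping toward SSW (azimuth ≈ 208°).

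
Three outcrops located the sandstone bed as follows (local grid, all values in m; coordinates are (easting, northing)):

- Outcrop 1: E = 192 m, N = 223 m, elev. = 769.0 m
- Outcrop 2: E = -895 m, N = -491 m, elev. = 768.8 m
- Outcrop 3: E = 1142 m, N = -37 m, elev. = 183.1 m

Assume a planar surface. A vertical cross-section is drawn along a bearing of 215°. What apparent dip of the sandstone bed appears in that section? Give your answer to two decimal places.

16.35°

Two edge vectors: Outcrop 1→Outcrop 2 = (-1087, -714, -0.2), Outcrop 1→Outcrop 3 = (950, -260, -585.9).
Normal n = (Outcrop 1→Outcrop 2) × (Outcrop 1→Outcrop 3) = (418280.6, -637063.3, 960920).
So ∂z/∂E = −n_x/n_z = −0.43529 and ∂z/∂N = −n_y/n_z = 0.66297.
Unit vector along 215° is (sin 215°, cos 215°) = (-0.5736, -0.8192).
Slope in that direction = a·(-0.5736) + b·(-0.8192) = −0.29340.
Apparent dip = arctan|0.29340| = 16.35° (true dip is 38.4°, so apparent ≤ true as expected).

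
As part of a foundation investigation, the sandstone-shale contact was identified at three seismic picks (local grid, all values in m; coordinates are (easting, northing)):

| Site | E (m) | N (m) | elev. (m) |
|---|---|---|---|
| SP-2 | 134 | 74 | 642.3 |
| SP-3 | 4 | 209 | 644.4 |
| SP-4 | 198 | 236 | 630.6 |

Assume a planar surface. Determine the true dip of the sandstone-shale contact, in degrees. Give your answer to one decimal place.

4.6°

Two edge vectors: SP-2→SP-3 = (-130, 135, 2.1), SP-2→SP-4 = (64, 162, -11.7).
Normal n = (SP-2→SP-3) × (SP-2→SP-4) = (-1919.7, -1386.6, -29700).
So ∂z/∂E = −n_x/n_z = −0.06464 and ∂z/∂N = −n_y/n_z = −0.04669.
Gradient magnitude |∇z| = √(a² + b²) = √(0.00418 + 0.00218) = 0.07973.
True dip = arctan(0.07973) = 4.6°, dipping toward NE (azimuth ≈ 054°).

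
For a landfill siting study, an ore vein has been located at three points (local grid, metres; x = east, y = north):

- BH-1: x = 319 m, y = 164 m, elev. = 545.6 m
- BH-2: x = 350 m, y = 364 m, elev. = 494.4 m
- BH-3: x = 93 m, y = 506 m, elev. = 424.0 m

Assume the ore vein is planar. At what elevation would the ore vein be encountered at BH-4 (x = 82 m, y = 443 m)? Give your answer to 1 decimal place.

440.0 m

Let the plane be z = a·x + b·y + c.
BH-2−BH-1: 31a + 200b = −51.2;  BH-3−BH-1: −226a + 342b = −121.6.
Solving gives a = 0.12203, b = −0.27491.
Then c = 545.6 − a·319 − b·164 = 551.76.
At (82, 443): z = 10.0 − 121.8 + 551.76 = 440.0 m.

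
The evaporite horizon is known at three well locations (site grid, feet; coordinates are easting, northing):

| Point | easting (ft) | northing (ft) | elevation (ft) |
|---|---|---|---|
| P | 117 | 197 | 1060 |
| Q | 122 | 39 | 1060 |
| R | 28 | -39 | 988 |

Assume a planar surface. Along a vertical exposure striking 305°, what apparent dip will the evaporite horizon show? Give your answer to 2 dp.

30.87°

Let the plane be z = a·easting + b·northing + c.
Q−P: 5a − 158b = 0;  R−P: −89a − 236b = −72.
Solving gives a = 0.74636, b = 0.02362.
Unit vector along 305° is (sin 305°, cos 305°) = (-0.8192, 0.5736).
Slope in that direction = a·(-0.8192) + b·(0.5736) = −0.59783.
Apparent dip = arctan|0.59783| = 30.87° (true dip is 36.7°, so apparent ≤ true as expected).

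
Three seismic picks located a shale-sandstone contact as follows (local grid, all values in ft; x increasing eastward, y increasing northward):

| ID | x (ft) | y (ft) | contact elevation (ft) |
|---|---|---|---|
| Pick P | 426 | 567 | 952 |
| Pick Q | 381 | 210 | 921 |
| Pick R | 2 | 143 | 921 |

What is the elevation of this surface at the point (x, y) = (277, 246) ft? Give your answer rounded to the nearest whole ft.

926 ft

Two edge vectors: Pick P→Pick Q = (-45, -357, -31), Pick P→Pick R = (-424, -424, -31).
Normal n = (Pick P→Pick Q) × (Pick P→Pick R) = (-2077, 11749, -132288).
So ∂z/∂x = −n_x/n_z = −0.01570 and ∂z/∂y = −n_y/n_z = 0.08881.
Intercept c from Pick P: 952 + 6.69 − 50.36 = 908.33.
At (277, 246): z = −4.3 + 21.8 + 908.33 = 925.8 ft.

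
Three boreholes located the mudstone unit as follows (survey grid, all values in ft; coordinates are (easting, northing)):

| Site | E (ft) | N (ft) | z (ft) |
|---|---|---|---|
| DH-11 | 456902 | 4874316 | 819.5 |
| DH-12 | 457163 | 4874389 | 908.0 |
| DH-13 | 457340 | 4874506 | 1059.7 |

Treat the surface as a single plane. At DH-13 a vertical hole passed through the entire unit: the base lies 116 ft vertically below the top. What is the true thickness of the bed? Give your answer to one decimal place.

Two edge vectors: DH-11→DH-12 = (261, 73, 88.5), DH-11→DH-13 = (438, 190, 240.2).
Normal n = (DH-11→DH-12) × (DH-11→DH-13) = (719.6, -23929.2, 17616).
So ∂z/∂E = −n_x/n_z = −0.04085 and ∂z/∂N = −n_y/n_z = 1.35838.
|∇z| = √(a²+b²) = 1.35899, so dip δ = arctan(1.35899) = 53.65°.
True thickness = vertical thickness × cos δ = 116 × cos 53.65° = 68.8 ft.

68.8 ft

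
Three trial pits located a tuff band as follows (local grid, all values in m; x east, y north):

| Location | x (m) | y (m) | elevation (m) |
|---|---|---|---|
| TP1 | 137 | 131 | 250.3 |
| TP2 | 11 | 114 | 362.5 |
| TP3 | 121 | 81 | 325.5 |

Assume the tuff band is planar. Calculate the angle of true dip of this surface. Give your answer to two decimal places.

55.64°

Two edge vectors: TP1→TP2 = (-126, -17, 112.2), TP1→TP3 = (-16, -50, 75.2).
Normal n = (TP1→TP2) × (TP1→TP3) = (4331.6, 7680, 6028).
So ∂z/∂x = −n_x/n_z = −0.71858 and ∂z/∂y = −n_y/n_z = −1.27405.
Gradient magnitude |∇z| = √(a² + b²) = √(0.51636 + 1.62321) = 1.46273.
True dip = arctan(1.46273) = 55.64°, dipping toward NNE (azimuth ≈ 029°).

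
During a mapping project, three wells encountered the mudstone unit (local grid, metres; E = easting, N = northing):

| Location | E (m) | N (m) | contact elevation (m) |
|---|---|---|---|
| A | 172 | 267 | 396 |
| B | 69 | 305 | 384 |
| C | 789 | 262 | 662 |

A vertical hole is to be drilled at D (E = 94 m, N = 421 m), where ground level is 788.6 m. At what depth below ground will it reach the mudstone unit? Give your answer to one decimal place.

292.5 m

Two edge vectors: A→B = (-103, 38, -12), A→C = (617, -5, 266).
Normal n = (A→B) × (A→C) = (10048, 19994, -22931).
So ∂z/∂E = −n_x/n_z = 0.43818 and ∂z/∂N = −n_y/n_z = 0.87192.
Intercept c from A: 396 − 75.37 − 232.80 = 87.83.
At (94, 421): z_contact = 41.19 + 367.08 + 87.83 = 496.10 m.
Depth below ground = 788.6 − 496.10 = 292.5 m.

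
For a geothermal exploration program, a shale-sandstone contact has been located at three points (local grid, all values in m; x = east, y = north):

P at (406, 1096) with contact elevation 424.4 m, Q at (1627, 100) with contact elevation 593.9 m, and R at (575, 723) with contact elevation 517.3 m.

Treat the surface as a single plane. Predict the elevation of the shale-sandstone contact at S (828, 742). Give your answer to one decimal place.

Let the plane be z = a·x + b·y + c.
Q−P: 1221a − 996b = 169.5;  R−P: 169a − 373b = 92.9.
Solving gives a = −0.102069, b = −0.295307.
Then c = 424.4 − a·406 − b·1096 = 789.50.
At (828, 742): z = −84.5 − 219.1 + 789.50 = 485.9 m.

485.9 m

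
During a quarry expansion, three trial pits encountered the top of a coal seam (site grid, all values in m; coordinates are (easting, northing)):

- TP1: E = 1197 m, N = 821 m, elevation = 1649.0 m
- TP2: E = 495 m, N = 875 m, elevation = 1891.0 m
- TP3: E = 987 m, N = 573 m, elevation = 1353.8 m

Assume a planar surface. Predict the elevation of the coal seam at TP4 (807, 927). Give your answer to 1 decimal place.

1889.2 m

Let the plane be z = a·E + b·N + c.
TP2−TP1: −702a + 54b = 242;  TP3−TP1: −210a − 248b = −295.2.
Solving gives a = −0.237684, b = 1.391587.
Then c = 1649 − a·1197 − b·821 = 791.01.
At (807, 927): z = −191.8 + 1290.0 + 791.01 = 1889.2 m.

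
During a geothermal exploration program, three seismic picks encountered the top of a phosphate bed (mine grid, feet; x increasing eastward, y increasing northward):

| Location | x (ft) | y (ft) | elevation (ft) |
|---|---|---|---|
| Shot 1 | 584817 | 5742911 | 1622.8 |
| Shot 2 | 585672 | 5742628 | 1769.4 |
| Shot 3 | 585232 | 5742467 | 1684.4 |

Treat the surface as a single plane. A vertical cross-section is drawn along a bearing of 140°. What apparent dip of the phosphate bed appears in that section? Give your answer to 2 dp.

5.31°

Two edge vectors: Shot 1→Shot 2 = (855, -283, 146.6), Shot 1→Shot 3 = (415, -444, 61.6).
Normal n = (Shot 1→Shot 2) × (Shot 1→Shot 3) = (47657.6, 8171, -262175).
So ∂z/∂x = −n_x/n_z = 0.18178 and ∂z/∂y = −n_y/n_z = 0.03117.
Unit vector along 140° is (sin 140°, cos 140°) = (0.6428, -0.7660).
Slope in that direction = a·(0.6428) + b·(-0.7660) = 0.09297.
Apparent dip = arctan|0.09297| = 5.31° (true dip is 10.4°, so apparent ≤ true as expected).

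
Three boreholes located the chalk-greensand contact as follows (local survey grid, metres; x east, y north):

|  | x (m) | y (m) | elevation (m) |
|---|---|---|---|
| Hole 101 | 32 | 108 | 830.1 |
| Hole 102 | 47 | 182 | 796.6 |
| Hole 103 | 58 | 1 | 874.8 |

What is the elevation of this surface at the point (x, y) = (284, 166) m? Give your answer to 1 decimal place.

785.0 m

Let the plane be z = a·x + b·y + c.
Hole 102−Hole 101: 15a + 74b = −33.5;  Hole 103−Hole 101: 26a − 107b = 44.7.
Solving gives a = −0.07841, b = −0.43681.
Then c = 830.1 − a·32 − b·108 = 879.78.
At (284, 166): z = −22.3 − 72.5 + 879.78 = 785.0 m.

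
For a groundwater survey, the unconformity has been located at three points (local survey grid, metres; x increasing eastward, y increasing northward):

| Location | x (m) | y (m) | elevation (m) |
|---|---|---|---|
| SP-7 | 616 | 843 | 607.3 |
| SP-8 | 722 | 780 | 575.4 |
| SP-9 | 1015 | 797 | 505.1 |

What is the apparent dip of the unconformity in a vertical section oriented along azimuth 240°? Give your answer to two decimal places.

9.41°

Two edge vectors: SP-7→SP-8 = (106, -63, -31.9), SP-7→SP-9 = (399, -46, -102.2).
Normal n = (SP-7→SP-8) × (SP-7→SP-9) = (4971.2, -1894.9, 20261).
So ∂z/∂x = −n_x/n_z = −0.24536 and ∂z/∂y = −n_y/n_z = 0.09352.
Unit vector along 240° is (sin 240°, cos 240°) = (-0.8660, -0.5000).
Slope in that direction = a·(-0.8660) + b·(-0.5000) = 0.16572.
Apparent dip = arctan|0.16572| = 9.41° (true dip is 14.7°, so apparent ≤ true as expected).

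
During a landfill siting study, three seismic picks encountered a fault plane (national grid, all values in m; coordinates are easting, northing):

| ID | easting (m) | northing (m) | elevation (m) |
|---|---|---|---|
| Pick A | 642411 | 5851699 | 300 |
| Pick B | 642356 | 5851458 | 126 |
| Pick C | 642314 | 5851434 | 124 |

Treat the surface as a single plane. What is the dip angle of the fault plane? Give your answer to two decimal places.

Two edge vectors: Pick A→Pick B = (-55, -241, -174), Pick A→Pick C = (-97, -265, -176).
Normal n = (Pick A→Pick B) × (Pick A→Pick C) = (-3694, 7198, -8802).
So ∂z/∂easting = −n_x/n_z = −0.41968 and ∂z/∂northing = −n_y/n_z = 0.81777.
Gradient magnitude |∇z| = √(a² + b²) = √(0.17613 + 0.66875) = 0.91917.
True dip = arctan(0.91917) = 42.59°, dipping toward SSE (azimuth ≈ 153°).

42.59°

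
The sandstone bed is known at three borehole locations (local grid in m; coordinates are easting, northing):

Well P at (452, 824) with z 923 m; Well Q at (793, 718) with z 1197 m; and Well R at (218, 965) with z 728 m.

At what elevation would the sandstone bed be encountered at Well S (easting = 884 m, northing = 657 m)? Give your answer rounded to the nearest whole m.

1273 m

Two edge vectors: Well P→Well Q = (341, -106, 274), Well P→Well R = (-234, 141, -195).
Normal n = (Well P→Well Q) × (Well P→Well R) = (-17964, 2379, 23277).
So ∂z/∂easting = −n_x/n_z = 0.77175 and ∂z/∂northing = −n_y/n_z = −0.10220.
Intercept c from Well P: 923 − 348.83 + 84.22 = 658.39.
At (884, 657): z = 682.2 − 67.1 + 658.39 = 1273.5 m.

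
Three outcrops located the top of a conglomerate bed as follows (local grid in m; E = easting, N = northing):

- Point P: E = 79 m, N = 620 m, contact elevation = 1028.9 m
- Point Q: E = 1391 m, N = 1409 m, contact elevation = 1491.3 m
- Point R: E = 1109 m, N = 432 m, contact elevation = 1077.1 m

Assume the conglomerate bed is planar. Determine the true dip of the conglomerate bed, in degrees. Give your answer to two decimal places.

22.16°

Let the plane be z = a·E + b·N + c.
Point Q−Point P: 1312a + 789b = 462.4;  Point R−Point P: 1030a − 188b = 48.2.
Solving gives a = 0.11796, b = 0.38990.
Gradient magnitude |∇z| = √(a² + b²) = √(0.01392 + 0.15202) = 0.40736.
True dip = arctan(0.40736) = 22.16°, dipping toward SSW (azimuth ≈ 197°).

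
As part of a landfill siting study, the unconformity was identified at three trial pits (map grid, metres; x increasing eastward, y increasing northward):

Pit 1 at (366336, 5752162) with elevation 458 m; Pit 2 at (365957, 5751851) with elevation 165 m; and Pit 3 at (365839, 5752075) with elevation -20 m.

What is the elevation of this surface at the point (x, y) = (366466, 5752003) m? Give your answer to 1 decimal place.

Let the plane be z = a·x + b·y + c.
Pit 2−Pit 1: −379a − 311b = −293;  Pit 3−Pit 1: −497a − 87b = −478.
Solving gives a = 1.012936494, b = −0.292292383.
Then c = 458 − a·366336 − b·5752162 = 1310696.03.
At (366466, 5752003): z = 371206.8 − 1681266.7 + 1310696.03 = 636.2 m.

636.2 m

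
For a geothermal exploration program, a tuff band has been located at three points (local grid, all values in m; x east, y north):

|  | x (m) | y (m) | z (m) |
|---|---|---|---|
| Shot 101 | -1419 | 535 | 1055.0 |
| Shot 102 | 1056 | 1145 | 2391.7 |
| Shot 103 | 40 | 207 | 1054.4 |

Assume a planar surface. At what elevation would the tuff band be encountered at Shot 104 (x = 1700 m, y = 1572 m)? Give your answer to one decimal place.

3047.2 m

Two edge vectors: Shot 101→Shot 102 = (2475, 610, 1336.7), Shot 101→Shot 103 = (1459, -328, -0.6).
Normal n = (Shot 101→Shot 102) × (Shot 101→Shot 103) = (438071.6, 1951730.3, -1701790).
So ∂z/∂x = −n_x/n_z = 0.257418 and ∂z/∂y = −n_y/n_z = 1.146869.
Intercept c from Shot 101: 1055 + 365.28 − 613.57 = 806.70.
At (1700, 1572): z = 437.6 + 1802.9 + 806.70 = 3047.2 m.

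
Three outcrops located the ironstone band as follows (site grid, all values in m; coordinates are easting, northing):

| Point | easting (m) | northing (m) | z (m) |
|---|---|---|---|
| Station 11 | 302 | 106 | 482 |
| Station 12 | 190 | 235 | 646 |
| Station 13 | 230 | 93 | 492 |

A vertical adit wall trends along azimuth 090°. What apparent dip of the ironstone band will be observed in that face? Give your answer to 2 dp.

Let the plane be z = a·easting + b·northing + c.
Station 12−Station 11: −112a + 129b = 164;  Station 13−Station 11: −72a − 13b = 10.
Solving gives a = −0.31850, b = 0.99479.
Unit vector along 090° is (sin 90°, cos 90°) = (1.0000, 0.0000).
Slope in that direction = a·(1.0000) + b·(0.0000) = −0.31850.
Apparent dip = arctan|0.31850| = 17.67° (true dip is 46.2°, so apparent ≤ true as expected).

17.67°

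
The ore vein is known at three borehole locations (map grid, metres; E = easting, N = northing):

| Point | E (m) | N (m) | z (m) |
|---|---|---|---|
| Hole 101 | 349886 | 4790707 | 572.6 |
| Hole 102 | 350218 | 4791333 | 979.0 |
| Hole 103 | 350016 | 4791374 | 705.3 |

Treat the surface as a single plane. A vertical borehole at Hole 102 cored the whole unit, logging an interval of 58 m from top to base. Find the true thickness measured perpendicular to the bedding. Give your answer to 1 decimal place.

Two edge vectors: Hole 101→Hole 102 = (332, 626, 406.4), Hole 101→Hole 103 = (130, 667, 132.7).
Normal n = (Hole 101→Hole 102) × (Hole 101→Hole 103) = (-187998.6, 8775.6, 140064).
So ∂z/∂E = −n_x/n_z = 1.34223 and ∂z/∂N = −n_y/n_z = −0.06265.
|∇z| = √(a²+b²) = 1.34370, so dip δ = arctan(1.34370) = 53.34°.
True thickness = vertical thickness × cos δ = 58 × cos 53.34° = 34.6 m.

34.6 m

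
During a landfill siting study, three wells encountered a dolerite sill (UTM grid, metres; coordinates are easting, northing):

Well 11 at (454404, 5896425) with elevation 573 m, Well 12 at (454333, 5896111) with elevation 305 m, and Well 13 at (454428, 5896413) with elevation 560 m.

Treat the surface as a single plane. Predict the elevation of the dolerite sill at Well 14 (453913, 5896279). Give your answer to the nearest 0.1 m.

Two edge vectors: Well 11→Well 12 = (-71, -314, -268), Well 11→Well 13 = (24, -12, -13).
Normal n = (Well 11→Well 12) × (Well 11→Well 13) = (866, -7355, 8388).
So ∂z/∂easting = −n_x/n_z = −0.103242728 and ∂z/∂northing = −n_y/n_z = 0.876847878.
Intercept c from Well 11: 573 + 46913.91 − 5170267.75 = −5122780.84.
At (453913, 5896279): z = −46863.2 + 5170139.7 − 5122780.84 = 495.7 m.

495.7 m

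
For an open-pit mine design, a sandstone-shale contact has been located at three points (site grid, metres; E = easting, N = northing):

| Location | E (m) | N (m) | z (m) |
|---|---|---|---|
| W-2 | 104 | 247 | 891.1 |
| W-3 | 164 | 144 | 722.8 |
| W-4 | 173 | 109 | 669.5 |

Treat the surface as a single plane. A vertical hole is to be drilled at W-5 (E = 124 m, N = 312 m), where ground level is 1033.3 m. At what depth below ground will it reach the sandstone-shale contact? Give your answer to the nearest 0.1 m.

Two edge vectors: W-2→W-3 = (60, -103, -168.3), W-2→W-4 = (69, -138, -221.6).
Normal n = (W-2→W-3) × (W-2→W-4) = (-400.6, 1683.3, -1173).
So ∂z/∂E = −n_x/n_z = −0.34152 and ∂z/∂N = −n_y/n_z = 1.43504.
Intercept c from W-2: 891.1 + 35.52 − 354.45 = 572.16.
At (124, 312): z_contact = −42.35 + 447.73 + 572.16 = 977.55 m.
Depth below ground = 1033.3 − 977.55 = 55.8 m.

55.8 m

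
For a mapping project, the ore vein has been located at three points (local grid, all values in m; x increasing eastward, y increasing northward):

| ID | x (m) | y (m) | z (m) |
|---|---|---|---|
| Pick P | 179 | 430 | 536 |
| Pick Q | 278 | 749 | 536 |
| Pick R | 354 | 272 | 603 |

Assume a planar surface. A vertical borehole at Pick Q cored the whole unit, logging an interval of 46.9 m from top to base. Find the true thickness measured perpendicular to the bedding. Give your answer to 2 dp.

44.76 m

Two edge vectors: Pick P→Pick Q = (99, 319, 0), Pick P→Pick R = (175, -158, 67).
Normal n = (Pick P→Pick Q) × (Pick P→Pick R) = (21373, -6633, -71467).
So ∂z/∂x = −n_x/n_z = 0.29906 and ∂z/∂y = −n_y/n_z = −0.09281.
|∇z| = √(a²+b²) = 0.31313, so dip δ = arctan(0.31313) = 17.39°.
True thickness = vertical thickness × cos δ = 46.9 × cos 17.39° = 44.76 m.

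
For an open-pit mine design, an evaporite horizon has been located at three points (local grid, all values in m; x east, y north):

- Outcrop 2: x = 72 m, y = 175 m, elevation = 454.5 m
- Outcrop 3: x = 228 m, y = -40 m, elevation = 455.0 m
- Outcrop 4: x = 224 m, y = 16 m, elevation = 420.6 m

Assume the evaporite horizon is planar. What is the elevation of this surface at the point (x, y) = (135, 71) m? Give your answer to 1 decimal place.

466.4 m

Let the plane be z = a·x + b·y + c.
Outcrop 3−Outcrop 2: 156a − 215b = 0.5;  Outcrop 4−Outcrop 2: 152a − 159b = −33.9.
Solving gives a = −0.93550, b = −0.68111.
Then c = 454.5 − a·72 − b·175 = 641.05.
At (135, 71): z = −126.3 − 48.4 + 641.05 = 466.4 m.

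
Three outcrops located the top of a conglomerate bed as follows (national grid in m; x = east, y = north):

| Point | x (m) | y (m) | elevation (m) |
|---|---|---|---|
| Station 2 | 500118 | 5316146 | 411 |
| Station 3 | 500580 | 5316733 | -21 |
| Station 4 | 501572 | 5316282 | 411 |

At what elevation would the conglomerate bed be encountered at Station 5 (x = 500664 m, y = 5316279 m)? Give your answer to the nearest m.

346 m

Two edge vectors: Station 2→Station 3 = (462, 587, -432), Station 2→Station 4 = (1454, 136, 0).
Normal n = (Station 2→Station 3) × (Station 2→Station 4) = (58752, -628128, -790666).
So ∂z/∂x = −n_x/n_z = 0.07430698 and ∂z/∂y = −n_y/n_z = −0.79442900.
Intercept c from Station 2: 411 − 37162.26 + 4223300.55 = 4186549.30.
At (500664, 5316279): z = 37202.8 − 4223406.2 + 4186549.30 = 345.9 m.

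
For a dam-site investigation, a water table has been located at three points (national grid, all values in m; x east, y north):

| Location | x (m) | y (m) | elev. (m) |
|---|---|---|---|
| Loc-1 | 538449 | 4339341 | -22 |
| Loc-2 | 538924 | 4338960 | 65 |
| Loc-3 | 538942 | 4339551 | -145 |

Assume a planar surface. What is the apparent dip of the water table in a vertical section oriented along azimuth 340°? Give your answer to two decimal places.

16.54°

Two edge vectors: Loc-1→Loc-2 = (475, -381, 87), Loc-1→Loc-3 = (493, 210, -123).
Normal n = (Loc-1→Loc-2) × (Loc-1→Loc-3) = (28593, 101316, 287583).
So ∂z/∂x = −n_x/n_z = −0.09943 and ∂z/∂y = −n_y/n_z = −0.35230.
Unit vector along 340° is (sin 340°, cos 340°) = (-0.3420, 0.9397).
Slope in that direction = a·(-0.3420) + b·(0.9397) = −0.29705.
Apparent dip = arctan|0.29705| = 16.54° (true dip is 20.1°, so apparent ≤ true as expected).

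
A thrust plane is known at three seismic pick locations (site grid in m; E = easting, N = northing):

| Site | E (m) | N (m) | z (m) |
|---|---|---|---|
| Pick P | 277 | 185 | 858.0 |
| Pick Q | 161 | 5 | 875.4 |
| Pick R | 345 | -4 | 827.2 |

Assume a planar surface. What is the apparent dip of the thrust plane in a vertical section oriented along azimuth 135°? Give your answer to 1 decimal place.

13.1°

Two edge vectors: Pick P→Pick Q = (-116, -180, 17.4), Pick P→Pick R = (68, -189, -30.8).
Normal n = (Pick P→Pick Q) × (Pick P→Pick R) = (8832.6, -2389.6, 34164).
So ∂z/∂E = −n_x/n_z = −0.25854 and ∂z/∂N = −n_y/n_z = 0.06994.
Unit vector along 135° is (sin 135°, cos 135°) = (0.7071, -0.7071).
Slope in that direction = a·(0.7071) + b·(-0.7071) = −0.23227.
Apparent dip = arctan|0.23227| = 13.1° (true dip is 15.0°, so apparent ≤ true as expected).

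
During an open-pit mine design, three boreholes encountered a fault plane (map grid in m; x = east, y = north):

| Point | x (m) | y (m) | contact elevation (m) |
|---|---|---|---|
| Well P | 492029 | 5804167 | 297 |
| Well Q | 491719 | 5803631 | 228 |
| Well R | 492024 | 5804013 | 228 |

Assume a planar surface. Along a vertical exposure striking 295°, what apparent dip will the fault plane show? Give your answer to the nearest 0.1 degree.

Let the plane be z = a·x + b·y + c.
Well Q−Well P: −310a − 536b = −69;  Well R−Well P: −5a − 154b = −69.
Solving gives a = −0.58495, b = 0.46704.
Unit vector along 295° is (sin 295°, cos 295°) = (-0.9063, 0.4226).
Slope in that direction = a·(-0.9063) + b·(0.4226) = 0.72753.
Apparent dip = arctan|0.72753| = 36.0° (true dip is 36.8°, so apparent ≤ true as expected).

36.0°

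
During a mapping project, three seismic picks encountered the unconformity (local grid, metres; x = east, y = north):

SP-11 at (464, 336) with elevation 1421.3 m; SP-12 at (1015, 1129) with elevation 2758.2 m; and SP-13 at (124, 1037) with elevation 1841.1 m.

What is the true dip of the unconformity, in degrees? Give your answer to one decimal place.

Two edge vectors: SP-11→SP-12 = (551, 793, 1336.9), SP-11→SP-13 = (-340, 701, 419.8).
Normal n = (SP-11→SP-12) × (SP-11→SP-13) = (-604265.5, -685855.8, 655871).
So ∂z/∂x = −n_x/n_z = 0.92132 and ∂z/∂y = −n_y/n_z = 1.04572.
Gradient magnitude |∇z| = √(a² + b²) = √(0.84883 + 1.09353) = 1.39368.
True dip = arctan(1.39368) = 54.3°, dipping toward SW (azimuth ≈ 221°).

54.3°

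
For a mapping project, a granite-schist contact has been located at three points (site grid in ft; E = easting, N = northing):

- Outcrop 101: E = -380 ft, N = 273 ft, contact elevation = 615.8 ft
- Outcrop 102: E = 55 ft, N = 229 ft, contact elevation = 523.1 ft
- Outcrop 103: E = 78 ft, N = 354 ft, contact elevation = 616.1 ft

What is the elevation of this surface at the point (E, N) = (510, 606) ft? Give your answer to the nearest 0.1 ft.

Let the plane be z = a·E + b·N + c.
Outcrop 102−Outcrop 101: 435a − 44b = −92.7;  Outcrop 103−Outcrop 101: 458a + 81b = 0.3.
Solving gives a = −0.13533, b = 0.76890.
Then c = 615.8 − a·-380 − b·273 = 354.46.
At (510, 606): z = −69.0 + 466.0 + 354.46 = 751.4 ft.

751.4 ft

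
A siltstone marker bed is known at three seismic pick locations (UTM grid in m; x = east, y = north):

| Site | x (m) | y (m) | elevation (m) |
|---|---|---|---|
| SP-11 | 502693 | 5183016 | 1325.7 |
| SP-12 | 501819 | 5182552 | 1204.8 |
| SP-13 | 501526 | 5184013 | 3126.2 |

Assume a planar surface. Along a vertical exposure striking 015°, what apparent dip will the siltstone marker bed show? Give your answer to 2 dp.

46.16°

Two edge vectors: SP-11→SP-12 = (-874, -464, -120.9), SP-11→SP-13 = (-1167, 997, 1800.5).
Normal n = (SP-11→SP-12) × (SP-11→SP-13) = (-714894.7, 1714727.3, -1412866).
So ∂z/∂x = −n_x/n_z = −0.50599 and ∂z/∂y = −n_y/n_z = 1.21365.
Unit vector along 015° is (sin 15°, cos 15°) = (0.2588, 0.9659).
Slope in that direction = a·(0.2588) + b·(0.9659) = 1.04134.
Apparent dip = arctan|1.04134| = 46.16° (true dip is 52.7°, so apparent ≤ true as expected).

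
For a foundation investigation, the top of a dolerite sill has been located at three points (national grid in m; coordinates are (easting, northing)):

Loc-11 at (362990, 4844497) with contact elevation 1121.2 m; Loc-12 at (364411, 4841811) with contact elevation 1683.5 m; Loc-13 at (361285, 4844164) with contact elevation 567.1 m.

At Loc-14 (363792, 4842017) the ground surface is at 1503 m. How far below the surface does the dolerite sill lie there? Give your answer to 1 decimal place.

Let the plane be z = a·E + b·N + c.
Loc-12−Loc-11: 1421a − 2686b = 562.3;  Loc-13−Loc-11: −1705a − 333b = −554.1.
Solving gives a = 0.331608390, b = −0.033910826.
Then c = 1121.2 − a·362990 − b·4844497 = 45031.56.
At (363792, 4842017): z_contact = 120636.48 − 164196.79 + 45031.56 = 1471.25 m.
Depth below ground = 1503 − 1471.25 = 31.8 m.

31.8 m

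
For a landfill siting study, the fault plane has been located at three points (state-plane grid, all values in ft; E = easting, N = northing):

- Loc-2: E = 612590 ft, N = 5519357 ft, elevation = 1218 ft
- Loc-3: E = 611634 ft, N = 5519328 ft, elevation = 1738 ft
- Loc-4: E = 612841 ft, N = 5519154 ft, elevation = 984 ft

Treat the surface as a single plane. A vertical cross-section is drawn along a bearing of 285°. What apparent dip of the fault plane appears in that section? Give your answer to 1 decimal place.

33.4°

Two edge vectors: Loc-2→Loc-3 = (-956, -29, 520), Loc-2→Loc-4 = (251, -203, -234).
Normal n = (Loc-2→Loc-3) × (Loc-2→Loc-4) = (112346, -93184, 201347).
So ∂z/∂E = −n_x/n_z = −0.55797 and ∂z/∂N = −n_y/n_z = 0.46280.
Unit vector along 285° is (sin 285°, cos 285°) = (-0.9659, 0.2588).
Slope in that direction = a·(-0.9659) + b·(0.2588) = 0.65874.
Apparent dip = arctan|0.65874| = 33.4° (true dip is 35.9°, so apparent ≤ true as expected).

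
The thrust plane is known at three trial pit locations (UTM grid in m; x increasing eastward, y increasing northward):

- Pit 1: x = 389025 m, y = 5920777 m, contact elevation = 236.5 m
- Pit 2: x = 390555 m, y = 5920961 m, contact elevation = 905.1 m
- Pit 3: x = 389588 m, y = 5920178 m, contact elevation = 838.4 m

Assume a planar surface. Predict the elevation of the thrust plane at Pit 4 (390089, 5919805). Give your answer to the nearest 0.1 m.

Let the plane be z = a·x + b·y + c.
Pit 2−Pit 1: 1530a + 184b = 668.6;  Pit 3−Pit 1: 563a − 599b = 601.9.
Solving gives a = 0.501186202, b = −0.533776574.
Then c = 236.5 − a·389025 − b·5920777 = 2965634.60.
At (390089, 5919805): z = 195507.2 − 3159853.2 + 2965634.60 = 1288.6 m.

1288.6 m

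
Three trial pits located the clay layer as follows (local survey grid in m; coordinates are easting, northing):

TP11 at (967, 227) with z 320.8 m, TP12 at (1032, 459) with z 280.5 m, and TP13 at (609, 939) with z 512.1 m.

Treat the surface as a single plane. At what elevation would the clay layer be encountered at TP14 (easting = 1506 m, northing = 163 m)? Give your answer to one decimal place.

Two edge vectors: TP11→TP12 = (65, 232, -40.3), TP11→TP13 = (-358, 712, 191.3).
Normal n = (TP11→TP12) × (TP11→TP13) = (73075.2, 1992.9, 129336).
So ∂z/∂easting = −n_x/n_z = −0.565003 and ∂z/∂northing = −n_y/n_z = −0.015409.
Intercept c from TP11: 320.8 + 546.36 + 3.50 = 870.66.
At (1506, 163): z = −850.9 − 2.5 + 870.66 = 17.2 m.

17.2 m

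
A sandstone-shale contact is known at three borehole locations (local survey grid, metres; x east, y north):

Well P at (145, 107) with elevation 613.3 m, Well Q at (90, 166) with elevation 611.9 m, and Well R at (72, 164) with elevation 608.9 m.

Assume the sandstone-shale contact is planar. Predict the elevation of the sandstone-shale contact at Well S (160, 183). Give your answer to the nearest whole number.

Let the plane be z = a·x + b·y + c.
Well Q−Well P: −55a + 59b = −1.4;  Well R−Well P: −73a + 57b = −4.4.
Solving gives a = 0.15341, b = 0.11928.
Then c = 613.3 − a·145 − b·107 = 578.29.
At (160, 183): z = 24.5 + 21.8 + 578.29 = 624.7 m.

625 m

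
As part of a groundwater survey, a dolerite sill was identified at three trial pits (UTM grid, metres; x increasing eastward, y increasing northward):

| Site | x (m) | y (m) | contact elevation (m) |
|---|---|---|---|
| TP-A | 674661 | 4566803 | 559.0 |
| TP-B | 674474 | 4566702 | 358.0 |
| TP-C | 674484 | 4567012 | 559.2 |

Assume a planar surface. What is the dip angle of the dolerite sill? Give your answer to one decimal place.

Let the plane be z = a·x + b·y + c.
TP-B−TP-A: −187a − 101b = −201;  TP-C−TP-A: −177a + 209b = 0.2.
Solving gives a = 0.73716, b = 0.62525.
Gradient magnitude |∇z| = √(a² + b²) = √(0.54341 + 0.39094) = 0.96662.
True dip = arctan(0.96662) = 44.0°, dipping toward SW (azimuth ≈ 230°).

44.0°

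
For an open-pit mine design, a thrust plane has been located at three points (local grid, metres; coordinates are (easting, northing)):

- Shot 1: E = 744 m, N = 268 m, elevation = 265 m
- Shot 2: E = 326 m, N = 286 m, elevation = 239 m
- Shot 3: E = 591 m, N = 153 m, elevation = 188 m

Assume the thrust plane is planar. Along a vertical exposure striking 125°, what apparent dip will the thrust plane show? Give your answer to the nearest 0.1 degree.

13.9°

Let the plane be z = a·E + b·N + c.
Shot 2−Shot 1: −418a + 18b = −26;  Shot 3−Shot 1: −153a − 115b = −77.
Solving gives a = 0.08610, b = 0.55501.
Unit vector along 125° is (sin 125°, cos 125°) = (0.8192, -0.5736).
Slope in that direction = a·(0.8192) + b·(-0.5736) = −0.24781.
Apparent dip = arctan|0.24781| = 13.9° (true dip is 29.3°, so apparent ≤ true as expected).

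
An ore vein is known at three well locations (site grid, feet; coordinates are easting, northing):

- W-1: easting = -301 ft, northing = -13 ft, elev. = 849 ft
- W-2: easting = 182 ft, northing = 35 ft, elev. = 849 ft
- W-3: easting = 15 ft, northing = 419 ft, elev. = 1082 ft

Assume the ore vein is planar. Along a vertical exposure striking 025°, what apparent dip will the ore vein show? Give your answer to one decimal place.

Two edge vectors: W-1→W-2 = (483, 48, 0), W-1→W-3 = (316, 432, 233).
Normal n = (W-1→W-2) × (W-1→W-3) = (11184, -112539, 193488).
So ∂z/∂easting = −n_x/n_z = −0.05780 and ∂z/∂northing = −n_y/n_z = 0.58163.
Unit vector along 025° is (sin 25°, cos 25°) = (0.4226, 0.9063).
Slope in that direction = a·(0.4226) + b·(0.9063) = 0.50271.
Apparent dip = arctan|0.50271| = 26.7° (true dip is 30.3°, so apparent ≤ true as expected).

26.7°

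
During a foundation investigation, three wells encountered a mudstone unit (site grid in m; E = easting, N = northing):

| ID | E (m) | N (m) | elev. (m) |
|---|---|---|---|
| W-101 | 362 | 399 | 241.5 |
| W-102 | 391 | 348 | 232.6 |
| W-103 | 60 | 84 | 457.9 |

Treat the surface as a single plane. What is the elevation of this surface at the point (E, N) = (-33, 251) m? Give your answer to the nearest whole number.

Let the plane be z = a·E + b·N + c.
W-102−W-101: 29a − 51b = −8.9;  W-103−W-101: −302a − 315b = 216.4.
Solving gives a = −0.56404, b = −0.14622.
Then c = 241.5 − a·362 − b·399 = 504.03.
At (-33, 251): z = 18.6 − 36.7 + 504.03 = 485.9 m.

486 m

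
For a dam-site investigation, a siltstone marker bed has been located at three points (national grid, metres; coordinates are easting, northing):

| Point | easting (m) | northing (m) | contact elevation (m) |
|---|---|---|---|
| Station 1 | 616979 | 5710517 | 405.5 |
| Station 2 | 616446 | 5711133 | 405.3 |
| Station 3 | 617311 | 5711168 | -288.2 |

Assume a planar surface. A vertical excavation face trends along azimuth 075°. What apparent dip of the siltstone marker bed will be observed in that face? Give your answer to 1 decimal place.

42.7°

Two edge vectors: Station 1→Station 2 = (-533, 616, -0.2), Station 1→Station 3 = (332, 651, -693.7).
Normal n = (Station 1→Station 2) × (Station 1→Station 3) = (-427189, -369808.5, -551495).
So ∂z/∂easting = −n_x/n_z = −0.77460 and ∂z/∂northing = −n_y/n_z = −0.67056.
Unit vector along 075° is (sin 75°, cos 75°) = (0.9659, 0.2588).
Slope in that direction = a·(0.9659) + b·(0.2588) = −0.92176.
Apparent dip = arctan|0.92176| = 42.7° (true dip is 45.7°, so apparent ≤ true as expected).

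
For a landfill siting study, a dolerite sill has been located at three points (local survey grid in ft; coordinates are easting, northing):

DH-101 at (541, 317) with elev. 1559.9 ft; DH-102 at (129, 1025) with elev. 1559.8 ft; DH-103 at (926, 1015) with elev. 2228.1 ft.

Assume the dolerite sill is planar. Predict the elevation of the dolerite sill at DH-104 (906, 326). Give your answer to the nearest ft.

1873 ft

Let the plane be z = a·easting + b·northing + c.
DH-102−DH-101: −412a + 708b = −0.1;  DH-103−DH-101: 385a + 698b = 668.2.
Solving gives a = 0.84469, b = 0.49140.
Then c = 1559.9 − a·541 − b·317 = 947.15.
At (906, 326): z = 765.3 + 160.2 + 947.15 = 1872.6 ft.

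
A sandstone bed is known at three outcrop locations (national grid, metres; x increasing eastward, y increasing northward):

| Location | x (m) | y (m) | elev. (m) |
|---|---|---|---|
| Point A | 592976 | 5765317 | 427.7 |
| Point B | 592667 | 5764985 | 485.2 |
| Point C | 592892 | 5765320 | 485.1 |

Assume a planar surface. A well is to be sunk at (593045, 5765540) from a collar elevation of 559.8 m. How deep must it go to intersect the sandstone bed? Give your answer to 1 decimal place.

78.3 m

Let the plane be z = a·x + b·y + c.
Point B−Point A: −309a − 332b = 57.5;  Point C−Point A: −84a + 3b = 57.4.
Solving gives a = −0.667336457, b = 0.447912546.
Then c = 427.7 − a·592976 − b·5765317 = −2186215.61.
At (593045, 5765540): z_contact = −395760.55 + 2582457.70 − 2186215.61 = 481.54 m.
Depth below ground = 559.8 − 481.54 = 78.3 m.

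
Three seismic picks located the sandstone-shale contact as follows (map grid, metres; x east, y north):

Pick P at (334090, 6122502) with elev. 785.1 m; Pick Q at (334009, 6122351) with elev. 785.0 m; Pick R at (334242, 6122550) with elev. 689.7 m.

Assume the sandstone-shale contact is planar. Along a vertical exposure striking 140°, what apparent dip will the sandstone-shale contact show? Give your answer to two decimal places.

38.55°

Let the plane be z = a·x + b·y + c.
Pick Q−Pick P: −81a − 151b = −0.1;  Pick R−Pick P: 152a + 48b = −95.4.
Solving gives a = −0.75589, b = 0.40614.
Unit vector along 140° is (sin 140°, cos 140°) = (0.6428, -0.7660).
Slope in that direction = a·(0.6428) + b·(-0.7660) = −0.79699.
Apparent dip = arctan|0.79699| = 38.55° (true dip is 40.6°, so apparent ≤ true as expected).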